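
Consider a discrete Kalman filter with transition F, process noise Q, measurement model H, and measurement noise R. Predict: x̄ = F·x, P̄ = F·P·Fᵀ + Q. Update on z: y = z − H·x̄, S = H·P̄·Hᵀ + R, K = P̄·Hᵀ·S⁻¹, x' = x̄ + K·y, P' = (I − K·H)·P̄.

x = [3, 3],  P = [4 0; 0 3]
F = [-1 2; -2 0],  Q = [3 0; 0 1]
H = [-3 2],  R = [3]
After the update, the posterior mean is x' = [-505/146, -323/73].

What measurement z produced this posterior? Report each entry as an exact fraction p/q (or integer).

x̄ = F·x = [3, -6]
P̄ = F·P·Fᵀ + Q = [19 8; 8 17]
S = H·P̄·Hᵀ + R = [146]
K = P̄·Hᵀ·S⁻¹ = [-41/146; 5/73]
x' − x̄ = [-943/146, 115/73] = K·y
y = (KᵀK)⁻¹·Kᵀ·(x' − x̄) = [23]
z = y + H·x̄ = [23] + [-21] = [2]

z = [2]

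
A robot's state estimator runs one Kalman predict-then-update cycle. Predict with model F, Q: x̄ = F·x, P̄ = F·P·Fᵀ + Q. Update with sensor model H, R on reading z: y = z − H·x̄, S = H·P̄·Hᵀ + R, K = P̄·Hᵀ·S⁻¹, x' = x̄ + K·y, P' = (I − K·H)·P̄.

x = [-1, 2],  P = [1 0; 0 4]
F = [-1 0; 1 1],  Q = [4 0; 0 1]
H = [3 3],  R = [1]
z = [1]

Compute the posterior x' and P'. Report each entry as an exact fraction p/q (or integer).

x' = [11/41, 7/82]
P' = [133/41 -131/41; -131/41 267/82]

x̄ = F·x = [1, 1]
P̄ = F·P·Fᵀ + Q = [5 -1; -1 6]
y = z − H·x̄ = [-5]
S = H·P̄·Hᵀ + R = [82]
K = P̄·Hᵀ·S⁻¹ = [6/41; 15/82]
x' = x̄ + K·y = [11/41, 7/82]
P' = (I − K·H)·P̄ = [133/41 -131/41; -131/41 267/82]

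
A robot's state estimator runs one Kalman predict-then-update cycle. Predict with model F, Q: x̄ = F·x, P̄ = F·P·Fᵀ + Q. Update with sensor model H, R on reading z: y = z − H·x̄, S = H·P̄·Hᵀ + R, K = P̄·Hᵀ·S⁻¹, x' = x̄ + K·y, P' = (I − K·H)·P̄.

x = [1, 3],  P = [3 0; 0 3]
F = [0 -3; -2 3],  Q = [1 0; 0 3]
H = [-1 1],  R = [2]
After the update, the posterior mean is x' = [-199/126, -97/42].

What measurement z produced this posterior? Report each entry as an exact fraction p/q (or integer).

x̄ = F·x = [-9, 7]
P̄ = F·P·Fᵀ + Q = [28 -27; -27 42]
S = H·P̄·Hᵀ + R = [126]
K = P̄·Hᵀ·S⁻¹ = [-55/126; 23/42]
x' − x̄ = [935/126, -391/42] = K·y
y = (KᵀK)⁻¹·Kᵀ·(x' − x̄) = [-17]
z = y + H·x̄ = [-17] + [16] = [-1]

z = [-1]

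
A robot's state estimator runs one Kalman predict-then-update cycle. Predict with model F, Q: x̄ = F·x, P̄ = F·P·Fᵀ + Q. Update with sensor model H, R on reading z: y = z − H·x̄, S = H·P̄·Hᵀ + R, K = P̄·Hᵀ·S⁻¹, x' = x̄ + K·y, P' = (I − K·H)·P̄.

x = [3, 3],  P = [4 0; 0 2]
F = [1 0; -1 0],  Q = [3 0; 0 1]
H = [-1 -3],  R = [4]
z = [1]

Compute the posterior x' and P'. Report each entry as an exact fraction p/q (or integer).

x' = [71/32, -41/32]
P' = [199/32 -73/32; -73/32 39/32]

x̄ = F·x = [3, -3]
P̄ = F·P·Fᵀ + Q = [7 -4; -4 5]
y = z − H·x̄ = [-5]
S = H·P̄·Hᵀ + R = [32]
K = P̄·Hᵀ·S⁻¹ = [5/32; -11/32]
x' = x̄ + K·y = [71/32, -41/32]
P' = (I − K·H)·P̄ = [199/32 -73/32; -73/32 39/32]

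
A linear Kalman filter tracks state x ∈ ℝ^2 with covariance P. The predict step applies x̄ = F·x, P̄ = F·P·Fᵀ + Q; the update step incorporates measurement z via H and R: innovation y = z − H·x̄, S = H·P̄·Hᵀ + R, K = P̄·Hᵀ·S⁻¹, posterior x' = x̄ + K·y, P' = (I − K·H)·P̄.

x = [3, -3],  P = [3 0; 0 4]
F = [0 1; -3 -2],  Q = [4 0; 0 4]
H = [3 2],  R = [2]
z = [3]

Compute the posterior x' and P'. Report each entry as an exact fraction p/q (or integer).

x' = [-177/83, 381/83]
P' = [632/83 -944/83; -944/83 1451/83]

x̄ = F·x = [-3, -3]
P̄ = F·P·Fᵀ + Q = [8 -8; -8 47]
y = z − H·x̄ = [18]
S = H·P̄·Hᵀ + R = [166]
K = P̄·Hᵀ·S⁻¹ = [4/83; 35/83]
x' = x̄ + K·y = [-177/83, 381/83]
P' = (I − K·H)·P̄ = [632/83 -944/83; -944/83 1451/83]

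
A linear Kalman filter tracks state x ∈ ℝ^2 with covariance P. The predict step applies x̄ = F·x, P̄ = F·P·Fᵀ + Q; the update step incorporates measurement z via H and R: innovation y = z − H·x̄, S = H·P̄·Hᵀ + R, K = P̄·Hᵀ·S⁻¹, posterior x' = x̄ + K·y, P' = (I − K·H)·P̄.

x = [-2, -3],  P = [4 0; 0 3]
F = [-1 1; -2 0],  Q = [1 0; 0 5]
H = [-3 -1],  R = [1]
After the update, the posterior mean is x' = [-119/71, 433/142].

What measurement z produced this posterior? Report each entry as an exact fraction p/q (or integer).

x̄ = F·x = [-1, 4]
P̄ = F·P·Fᵀ + Q = [8 8; 8 21]
S = H·P̄·Hᵀ + R = [142]
K = P̄·Hᵀ·S⁻¹ = [-16/71; -45/142]
x' − x̄ = [-48/71, -135/142] = K·y
y = (KᵀK)⁻¹·Kᵀ·(x' − x̄) = [3]
z = y + H·x̄ = [3] + [-1] = [2]

z = [2]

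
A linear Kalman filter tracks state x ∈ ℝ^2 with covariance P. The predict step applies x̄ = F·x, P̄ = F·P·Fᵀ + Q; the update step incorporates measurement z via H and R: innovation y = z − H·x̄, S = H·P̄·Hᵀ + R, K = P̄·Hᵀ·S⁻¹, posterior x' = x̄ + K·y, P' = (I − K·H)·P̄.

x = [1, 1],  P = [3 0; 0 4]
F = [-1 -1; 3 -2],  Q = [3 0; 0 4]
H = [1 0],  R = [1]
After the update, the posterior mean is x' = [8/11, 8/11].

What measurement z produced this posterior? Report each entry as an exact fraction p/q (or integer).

x̄ = F·x = [-2, 1]
P̄ = F·P·Fᵀ + Q = [10 -1; -1 47]
S = H·P̄·Hᵀ + R = [11]
K = P̄·Hᵀ·S⁻¹ = [10/11; -1/11]
x' − x̄ = [30/11, -3/11] = K·y
y = (KᵀK)⁻¹·Kᵀ·(x' − x̄) = [3]
z = y + H·x̄ = [3] + [-2] = [1]

z = [1]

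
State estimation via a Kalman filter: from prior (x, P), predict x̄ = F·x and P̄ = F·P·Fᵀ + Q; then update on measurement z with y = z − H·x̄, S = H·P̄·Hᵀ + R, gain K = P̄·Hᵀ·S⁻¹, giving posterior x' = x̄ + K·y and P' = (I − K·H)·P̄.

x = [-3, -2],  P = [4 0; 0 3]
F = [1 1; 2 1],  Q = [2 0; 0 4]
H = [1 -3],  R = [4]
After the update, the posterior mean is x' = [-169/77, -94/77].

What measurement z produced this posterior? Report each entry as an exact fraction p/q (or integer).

x̄ = F·x = [-5, -8]
P̄ = F·P·Fᵀ + Q = [9 11; 11 23]
S = H·P̄·Hᵀ + R = [154]
K = P̄·Hᵀ·S⁻¹ = [-12/77; -29/77]
x' − x̄ = [216/77, 522/77] = K·y
y = (KᵀK)⁻¹·Kᵀ·(x' − x̄) = [-18]
z = y + H·x̄ = [-18] + [19] = [1]

z = [1]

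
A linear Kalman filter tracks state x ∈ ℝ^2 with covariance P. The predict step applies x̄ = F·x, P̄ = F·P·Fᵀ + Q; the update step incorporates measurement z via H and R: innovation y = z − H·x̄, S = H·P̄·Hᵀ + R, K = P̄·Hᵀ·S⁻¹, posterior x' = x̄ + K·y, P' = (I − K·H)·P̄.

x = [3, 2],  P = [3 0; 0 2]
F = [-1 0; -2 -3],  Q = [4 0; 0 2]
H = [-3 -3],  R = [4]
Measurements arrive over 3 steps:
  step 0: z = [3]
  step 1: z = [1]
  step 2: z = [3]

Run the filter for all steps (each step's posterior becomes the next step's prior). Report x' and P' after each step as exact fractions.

step 0: x' = [249/463, -768/463], P' = [1720/463 -1668/463; -1668/463 1820/463]
step 1: x' = [-45063/21689, 41256/21689], P' = [128140/21689 -124124/21689; -124124/21689 129336/21689]
step 2: x' = [40131/28649, -66888/28649], P' = [7909512/1002715 -7711904/1002715; -7711904/1002715 7940668/1002715]

step 0: x̄ = F·x = [-3, -12]
step 0: P̄ = F·P·Fᵀ + Q = [7 6; 6 32]
step 0: y = z − H·x̄ = [-42]
step 0: S = H·P̄·Hᵀ + R = [463]
step 0: K = P̄·Hᵀ·S⁻¹ = [-39/463; -114/463]
step 0: x' = x̄ + K·y = [249/463, -768/463]
step 0: P' = (I − K·H)·P̄ = [1720/463 -1668/463; -1668/463 1820/463]
step 1: x̄ = F·x = [-249/463, 1806/463]
step 1: P̄ = F·P·Fᵀ + Q = [3572/463 -1564/463; -1564/463 4170/463]
step 1: y = z − H·x̄ = [5134/463]
step 1: S = H·P̄·Hᵀ + R = [43378/463]
step 1: K = P̄·Hᵀ·S⁻¹ = [-3012/21689; -3909/21689]
step 1: x' = x̄ + K·y = [-45063/21689, 41256/21689]
step 1: P' = (I − K·H)·P̄ = [128140/21689 -124124/21689; -124124/21689 129336/21689]
step 2: x̄ = F·x = [45063/21689, -33642/21689]
step 2: P̄ = F·P·Fᵀ + Q = [214896/21689 -116092/21689; -116092/21689 230474/21689]
step 2: y = z − H·x̄ = [99330/21689]
step 2: S = H·P̄·Hᵀ + R = [2005430/21689]
step 2: K = P̄·Hᵀ·S⁻¹ = [-148206/1002715; -171573/1002715]
step 2: x' = x̄ + K·y = [40131/28649, -66888/28649]
step 2: P' = (I − K·H)·P̄ = [7909512/1002715 -7711904/1002715; -7711904/1002715 7940668/1002715]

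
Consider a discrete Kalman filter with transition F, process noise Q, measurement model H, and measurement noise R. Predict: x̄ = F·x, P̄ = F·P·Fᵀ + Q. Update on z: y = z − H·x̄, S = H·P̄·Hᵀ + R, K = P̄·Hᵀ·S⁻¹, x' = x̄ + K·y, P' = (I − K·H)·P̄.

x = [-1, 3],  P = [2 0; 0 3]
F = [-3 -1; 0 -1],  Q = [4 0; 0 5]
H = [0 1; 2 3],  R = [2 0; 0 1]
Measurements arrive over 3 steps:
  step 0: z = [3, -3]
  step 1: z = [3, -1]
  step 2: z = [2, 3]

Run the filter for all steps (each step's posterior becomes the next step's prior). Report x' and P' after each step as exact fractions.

step 0: x̄ = F·x = [0, -3]
step 0: P̄ = F·P·Fᵀ + Q = [25 3; 3 8]
step 0: y = z − H·x̄ = [6, 6]
step 0: S = H·P̄·Hᵀ + R = [10 30; 30 209]
step 0: K = P̄·Hᵀ·S⁻¹ = [-1143/1190 50/119; 386/595 6/119]
step 0: x' = x̄ + K·y = [-1929/595, 711/595]
step 0: P' = (I − K·H)·P̄ = [3679/1190 -1143/595; -1143/595 772/595]
step 1: x̄ = F·x = [5076/595, -711/595]
step 1: P̄ = F·P·Fᵀ + Q = [25699/1190 -2657/595; -2657/595 3747/595]
step 1: y = z − H·x̄ = [2496/595, -8614/595]
step 1: S = H·P̄·Hᵀ + R = [4937/595 5927/595; 5927/595 53832/595]
step 1: K = P̄·Hᵀ·S⁻¹ = [-416984/387629 173565/387629; 279965/387629 11854/387629]
step 1: x' = x̄ + K·y = [-86826/35239, 49057/35239]
step 1: P' = (I − K·H)·P̄ = [2675469/775258 -833968/387629; -833968/387629 559930/387629]
step 2: x̄ = F·x = [211421/35239, -49057/35239]
step 2: P̄ = F·P·Fᵀ + Q = [18292497/775258 -1941974/387629; -1941974/387629 2498075/387629]
step 2: y = z − H·x̄ = [119535/35239, -169954/35239]
step 2: S = H·P̄·Hᵀ + R = [3273333/387629 328207/35239; 328207/35239 3286510/35239]
step 2: K = P̄·Hᵀ·S⁻¹ = [-297225635/271657069 123361037/271657069; 199353849/271657069 7220554/271657069]
step 2: x' = x̄ + K·y = [26659134/271657069, 263228794/271657069]
step 2: P' = (I − K·H)·P̄ = [1906714847/543314138 -594451270/271657069; -594451270/271657069 398707698/271657069]

step 0: x' = [-1929/595, 711/595], P' = [3679/1190 -1143/595; -1143/595 772/595]
step 1: x' = [-86826/35239, 49057/35239], P' = [2675469/775258 -833968/387629; -833968/387629 559930/387629]
step 2: x' = [26659134/271657069, 263228794/271657069], P' = [1906714847/543314138 -594451270/271657069; -594451270/271657069 398707698/271657069]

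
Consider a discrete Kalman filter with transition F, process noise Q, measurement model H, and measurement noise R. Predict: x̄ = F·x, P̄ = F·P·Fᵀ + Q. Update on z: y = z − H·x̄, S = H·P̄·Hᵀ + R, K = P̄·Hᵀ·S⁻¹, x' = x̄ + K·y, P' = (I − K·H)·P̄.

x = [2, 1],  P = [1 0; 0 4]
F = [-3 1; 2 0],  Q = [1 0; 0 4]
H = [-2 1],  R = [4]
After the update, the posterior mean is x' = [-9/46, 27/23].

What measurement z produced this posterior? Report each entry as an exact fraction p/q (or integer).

x̄ = F·x = [-5, 4]
P̄ = F·P·Fᵀ + Q = [14 -6; -6 8]
S = H·P̄·Hᵀ + R = [92]
K = P̄·Hᵀ·S⁻¹ = [-17/46; 5/23]
x' − x̄ = [221/46, -65/23] = K·y
y = (KᵀK)⁻¹·Kᵀ·(x' − x̄) = [-13]
z = y + H·x̄ = [-13] + [14] = [1]

z = [1]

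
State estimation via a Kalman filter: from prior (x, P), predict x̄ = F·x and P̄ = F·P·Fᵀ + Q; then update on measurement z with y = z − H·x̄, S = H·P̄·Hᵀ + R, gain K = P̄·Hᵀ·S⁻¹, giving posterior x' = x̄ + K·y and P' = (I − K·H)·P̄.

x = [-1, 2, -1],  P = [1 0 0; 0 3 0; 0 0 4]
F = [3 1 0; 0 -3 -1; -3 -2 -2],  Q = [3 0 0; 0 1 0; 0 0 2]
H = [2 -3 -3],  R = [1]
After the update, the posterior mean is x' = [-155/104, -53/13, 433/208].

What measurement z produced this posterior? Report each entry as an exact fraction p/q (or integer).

x̄ = F·x = [-1, -5, 1]
P̄ = F·P·Fᵀ + Q = [15 -9 -15; -9 32 26; -15 26 39]
S = H·P̄·Hᵀ + R = [1456]
K = P̄·Hᵀ·S⁻¹ = [51/728; -12/91; -225/1456]
x' − x̄ = [-51/104, 12/13, 225/208] = K·y
y = (KᵀK)⁻¹·Kᵀ·(x' − x̄) = [-7]
z = y + H·x̄ = [-7] + [10] = [3]

z = [3]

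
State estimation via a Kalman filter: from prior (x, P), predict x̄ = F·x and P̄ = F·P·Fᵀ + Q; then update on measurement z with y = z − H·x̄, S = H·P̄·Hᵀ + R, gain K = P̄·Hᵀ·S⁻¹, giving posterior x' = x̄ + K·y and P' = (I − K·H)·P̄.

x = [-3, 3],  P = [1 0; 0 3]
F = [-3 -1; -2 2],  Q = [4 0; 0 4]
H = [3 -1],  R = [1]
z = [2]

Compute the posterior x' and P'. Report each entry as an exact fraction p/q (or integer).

x' = [266/55, 412/33]
P' = [112/55 64/11; 64/11 580/33]

x̄ = F·x = [6, 12]
P̄ = F·P·Fᵀ + Q = [16 0; 0 20]
y = z − H·x̄ = [-4]
S = H·P̄·Hᵀ + R = [165]
K = P̄·Hᵀ·S⁻¹ = [16/55; -4/33]
x' = x̄ + K·y = [266/55, 412/33]
P' = (I − K·H)·P̄ = [112/55 64/11; 64/11 580/33]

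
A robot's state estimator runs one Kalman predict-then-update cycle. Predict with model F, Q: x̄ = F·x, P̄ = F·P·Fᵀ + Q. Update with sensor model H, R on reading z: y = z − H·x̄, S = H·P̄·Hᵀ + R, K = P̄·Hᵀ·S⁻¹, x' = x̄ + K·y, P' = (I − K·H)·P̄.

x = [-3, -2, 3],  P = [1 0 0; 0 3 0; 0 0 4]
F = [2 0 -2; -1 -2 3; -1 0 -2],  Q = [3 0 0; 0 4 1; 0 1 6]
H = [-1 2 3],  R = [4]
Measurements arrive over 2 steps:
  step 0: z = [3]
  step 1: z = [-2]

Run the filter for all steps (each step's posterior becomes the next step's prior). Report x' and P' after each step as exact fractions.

step 0: x' = [-684/101, 560/101, -479/101], P' = [3557/202 -1537/101 3191/202; -1537/101 3175/101 -2585/101; 3191/202 -2585/101 4525/202]
step 1: x' = [-46862/133199, -3518099/133199, 2245758/133199], P' = [1048219/133199 -3150118/133199 2412373/133199; -3150118/133199 49386278/133199 -33895470/133199; 2412373/133199 -33895470/133199 23395071/133199]

step 0: x̄ = F·x = [-12, 16, -3]
step 0: P̄ = F·P·Fᵀ + Q = [23 -26 14; -26 53 -22; 14 -22 23]
step 0: y = z − H·x̄ = [-32]
step 0: S = H·P̄·Hᵀ + R = [202]
step 0: K = P̄·Hᵀ·S⁻¹ = [-33/202; 33/101; 11/202]
step 0: x' = x̄ + K·y = [-684/101, 560/101, -479/101]
step 0: P' = (I − K·H)·P̄ = [3557/202 -1537/101 3191/202; -1537/101 3175/101 -2585/101; 3191/202 -2585/101 4525/202]
step 1: x̄ = F·x = [-410/101, -1873/101, 1642/101]
step 1: P̄ = F·P·Fᵀ + Q = [3703/101 -8560/101 2302/101; -8560/101 50544/101 -26705/101; 2302/101 -26705/101 35633/202]
step 1: y = z − H·x̄ = [-1792/101]
step 1: S = H·P̄·Hᵀ + R = [133199/202]
step 1: K = P̄·Hᵀ·S⁻¹ = [-27834/133199; 59066/133199; -4525/133199]
step 1: x' = x̄ + K·y = [-46862/133199, -3518099/133199, 2245758/133199]
step 1: P' = (I − K·H)·P̄ = [1048219/133199 -3150118/133199 2412373/133199; -3150118/133199 49386278/133199 -33895470/133199; 2412373/133199 -33895470/133199 23395071/133199]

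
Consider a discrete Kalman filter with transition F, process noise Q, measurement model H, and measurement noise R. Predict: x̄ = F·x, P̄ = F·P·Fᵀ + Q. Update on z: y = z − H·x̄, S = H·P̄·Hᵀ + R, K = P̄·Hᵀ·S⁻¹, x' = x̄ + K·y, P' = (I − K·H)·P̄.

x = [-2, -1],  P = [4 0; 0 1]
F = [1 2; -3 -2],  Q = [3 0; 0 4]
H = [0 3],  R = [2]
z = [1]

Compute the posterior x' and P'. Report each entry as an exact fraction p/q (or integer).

x' = [-244/199, 74/199]
P' = [1037/199 -16/199; -16/199 44/199]

x̄ = F·x = [-4, 8]
P̄ = F·P·Fᵀ + Q = [11 -16; -16 44]
y = z − H·x̄ = [-23]
S = H·P̄·Hᵀ + R = [398]
K = P̄·Hᵀ·S⁻¹ = [-24/199; 66/199]
x' = x̄ + K·y = [-244/199, 74/199]
P' = (I − K·H)·P̄ = [1037/199 -16/199; -16/199 44/199]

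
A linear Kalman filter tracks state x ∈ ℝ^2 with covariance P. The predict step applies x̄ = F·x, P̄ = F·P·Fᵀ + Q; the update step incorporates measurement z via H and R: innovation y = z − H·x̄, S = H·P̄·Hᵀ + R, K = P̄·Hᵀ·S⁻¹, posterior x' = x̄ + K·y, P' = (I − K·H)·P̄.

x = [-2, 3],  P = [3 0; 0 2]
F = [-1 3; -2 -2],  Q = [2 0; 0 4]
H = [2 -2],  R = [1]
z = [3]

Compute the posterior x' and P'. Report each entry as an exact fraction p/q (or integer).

x̄ = F·x = [11, -2]
P̄ = F·P·Fᵀ + Q = [23 -6; -6 24]
y = z − H·x̄ = [-23]
S = H·P̄·Hᵀ + R = [237]
K = P̄·Hᵀ·S⁻¹ = [58/237; -20/79]
x' = x̄ + K·y = [1273/237, 302/79]
P' = (I − K·H)·P̄ = [2087/237 686/79; 686/79 696/79]

x' = [1273/237, 302/79]
P' = [2087/237 686/79; 686/79 696/79]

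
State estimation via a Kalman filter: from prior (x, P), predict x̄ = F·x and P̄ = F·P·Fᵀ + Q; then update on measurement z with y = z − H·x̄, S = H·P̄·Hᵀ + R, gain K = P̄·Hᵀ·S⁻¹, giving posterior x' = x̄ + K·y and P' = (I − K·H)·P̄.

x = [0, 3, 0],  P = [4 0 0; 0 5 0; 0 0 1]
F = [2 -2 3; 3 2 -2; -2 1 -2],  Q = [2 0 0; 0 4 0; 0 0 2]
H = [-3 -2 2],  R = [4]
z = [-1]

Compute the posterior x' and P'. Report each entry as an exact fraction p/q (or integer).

x' = [-4773/1231, 9232/1231, 1483/1231]
P' = [17456/1231 -31004/1231 -5222/1231; -31004/1231 58620/1231 11830/1231; -5222/1231 11830/1231 4337/1231]

x̄ = F·x = [-6, 6, 3]
P̄ = F·P·Fᵀ + Q = [47 -2 -32; -2 64 -10; -32 -10 27]
y = z − H·x̄ = [-13]
S = H·P̄·Hᵀ + R = [1231]
K = P̄·Hᵀ·S⁻¹ = [-201/1231; -142/1231; 170/1231]
x' = x̄ + K·y = [-4773/1231, 9232/1231, 1483/1231]
P' = (I − K·H)·P̄ = [17456/1231 -31004/1231 -5222/1231; -31004/1231 58620/1231 11830/1231; -5222/1231 11830/1231 4337/1231]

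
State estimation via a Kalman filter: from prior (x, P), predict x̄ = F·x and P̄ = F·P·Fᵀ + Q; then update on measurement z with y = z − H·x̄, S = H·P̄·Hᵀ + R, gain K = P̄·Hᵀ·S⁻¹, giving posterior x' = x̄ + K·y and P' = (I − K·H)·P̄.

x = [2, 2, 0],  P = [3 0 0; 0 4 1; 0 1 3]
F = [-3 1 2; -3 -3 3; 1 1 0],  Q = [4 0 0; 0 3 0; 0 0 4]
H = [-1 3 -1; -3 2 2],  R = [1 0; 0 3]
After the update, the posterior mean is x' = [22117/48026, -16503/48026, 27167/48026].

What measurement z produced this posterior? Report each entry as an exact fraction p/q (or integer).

x̄ = F·x = [-4, -12, 4]
P̄ = F·P·Fᵀ + Q = [51 30 -3; 30 75 -18; -3 -18 11]
S = H·P̄·Hᵀ + R = [660 176; 176 338]
K = P̄·Hᵀ·S⁻¹ = [7905/48026 -1653/4366; 33885/96052 -246/2183; -5019/48026 173/4366]
x' − x̄ = [214221/48026, 559809/48026, -164937/48026] = K·y
y = (KᵀK)⁻¹·Kᵀ·(x' − x̄) = [34, 3]
z = y + H·x̄ = [34, 3] + [-36, -4] = [-2, -1]

z = [-2, -1]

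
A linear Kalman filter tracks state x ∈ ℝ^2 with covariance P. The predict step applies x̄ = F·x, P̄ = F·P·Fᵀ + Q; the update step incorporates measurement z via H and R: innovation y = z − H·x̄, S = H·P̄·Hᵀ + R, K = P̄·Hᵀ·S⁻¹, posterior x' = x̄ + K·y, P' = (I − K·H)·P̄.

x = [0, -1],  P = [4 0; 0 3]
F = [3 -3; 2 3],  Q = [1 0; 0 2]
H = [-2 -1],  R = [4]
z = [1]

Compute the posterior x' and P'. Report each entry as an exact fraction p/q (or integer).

x' = [379/293, -1035/293]
P' = [3127/293 -5754/293; -5754/293 11664/293]

x̄ = F·x = [3, -3]
P̄ = F·P·Fᵀ + Q = [64 -3; -3 45]
y = z − H·x̄ = [4]
S = H·P̄·Hᵀ + R = [293]
K = P̄·Hᵀ·S⁻¹ = [-125/293; -39/293]
x' = x̄ + K·y = [379/293, -1035/293]
P' = (I − K·H)·P̄ = [3127/293 -5754/293; -5754/293 11664/293]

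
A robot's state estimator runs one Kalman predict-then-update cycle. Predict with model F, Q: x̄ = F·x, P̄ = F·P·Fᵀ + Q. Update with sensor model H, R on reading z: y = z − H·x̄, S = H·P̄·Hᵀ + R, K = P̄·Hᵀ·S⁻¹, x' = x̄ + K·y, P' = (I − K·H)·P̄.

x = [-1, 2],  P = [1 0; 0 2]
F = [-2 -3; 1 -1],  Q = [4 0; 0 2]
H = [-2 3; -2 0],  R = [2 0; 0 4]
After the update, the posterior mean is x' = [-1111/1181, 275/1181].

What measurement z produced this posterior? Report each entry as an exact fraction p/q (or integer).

x̄ = F·x = [-4, -3]
P̄ = F·P·Fᵀ + Q = [26 4; 4 5]
S = H·P̄·Hᵀ + R = [103 80; 80 108]
K = P̄·Hᵀ·S⁻¹ = [-40/1181 -539/1181; 349/1181 -346/1181]
x' − x̄ = [3613/1181, 3818/1181] = K·y
y = (KᵀK)⁻¹·Kᵀ·(x' − x̄) = [4, -7]
z = y + H·x̄ = [4, -7] + [-1, 8] = [3, 1]

z = [3, 1]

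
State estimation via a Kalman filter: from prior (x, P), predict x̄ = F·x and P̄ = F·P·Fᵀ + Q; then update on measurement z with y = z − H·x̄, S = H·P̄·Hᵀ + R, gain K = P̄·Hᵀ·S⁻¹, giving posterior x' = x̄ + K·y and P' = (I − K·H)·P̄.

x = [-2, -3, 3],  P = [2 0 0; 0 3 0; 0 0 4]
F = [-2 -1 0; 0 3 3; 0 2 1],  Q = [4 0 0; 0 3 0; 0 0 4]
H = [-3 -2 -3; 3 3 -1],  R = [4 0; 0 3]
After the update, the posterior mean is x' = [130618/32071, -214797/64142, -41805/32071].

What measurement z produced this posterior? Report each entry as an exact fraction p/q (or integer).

x̄ = F·x = [7, 0, -3]
P̄ = F·P·Fᵀ + Q = [15 -9 -6; -9 66 30; -6 30 20]
S = H·P̄·Hᵀ + R = [727 -510; -510 446]
K = P̄·Hᵀ·S⁻¹ = [4113/32071 6429/32071; -7530/32071 3057/64142; -9486/32071 -7108/32071]
x' − x̄ = [-93879/32071, -214797/64142, 54408/32071] = K·y
y = (KᵀK)⁻¹·Kᵀ·(x' − x̄) = [10, -21]
z = y + H·x̄ = [10, -21] + [-12, 24] = [-2, 3]

z = [-2, 3]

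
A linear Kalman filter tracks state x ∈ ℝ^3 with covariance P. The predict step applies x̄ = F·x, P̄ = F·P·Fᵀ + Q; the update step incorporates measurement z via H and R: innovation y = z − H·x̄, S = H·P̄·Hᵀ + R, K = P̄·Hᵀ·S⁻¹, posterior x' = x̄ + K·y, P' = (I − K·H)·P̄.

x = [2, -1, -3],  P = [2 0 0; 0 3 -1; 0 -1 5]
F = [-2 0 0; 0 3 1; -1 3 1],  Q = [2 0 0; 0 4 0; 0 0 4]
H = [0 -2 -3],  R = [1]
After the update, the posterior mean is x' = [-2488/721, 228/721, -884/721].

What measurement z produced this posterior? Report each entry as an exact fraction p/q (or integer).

x̄ = F·x = [-4, -6, -8]
P̄ = F·P·Fᵀ + Q = [10 0 4; 0 30 26; 4 26 32]
S = H·P̄·Hᵀ + R = [721]
K = P̄·Hᵀ·S⁻¹ = [-12/721; -138/721; -148/721]
x' − x̄ = [396/721, 4554/721, 4884/721] = K·y
y = (KᵀK)⁻¹·Kᵀ·(x' − x̄) = [-33]
z = y + H·x̄ = [-33] + [36] = [3]

z = [3]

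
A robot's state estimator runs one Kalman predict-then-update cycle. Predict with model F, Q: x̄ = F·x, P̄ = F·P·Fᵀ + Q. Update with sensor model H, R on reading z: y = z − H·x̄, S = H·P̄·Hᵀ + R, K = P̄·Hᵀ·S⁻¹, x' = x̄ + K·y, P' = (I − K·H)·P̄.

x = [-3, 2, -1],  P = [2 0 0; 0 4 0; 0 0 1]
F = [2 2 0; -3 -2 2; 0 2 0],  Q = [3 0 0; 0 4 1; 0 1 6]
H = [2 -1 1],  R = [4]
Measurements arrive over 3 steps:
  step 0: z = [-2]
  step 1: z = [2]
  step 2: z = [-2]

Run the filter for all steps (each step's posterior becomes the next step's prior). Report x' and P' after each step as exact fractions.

step 0: x' = [-333/191, 1033/382, 1597/382], P' = [355/191 189/191 -325/191; 189/191 3275/382 2067/382; -325/191 2067/382 3643/382]
step 1: x' = [21921/10097, 1041965/131261, 733829/131261], P' = [33897/10097 79832/10097 22854/10097; 79832/10097 4545009/131261 2331273/131261; 22854/10097 2331273/131261 1839737/131261]
step 2: x' = [230931452/356297977, 1331612493/356297977, 193655215/356297977], P' = [1099618211/356297977 2370234722/356297977 572190076/356297977; 2370234722/356297977 10319808341/356297977 5272953841/356297977; 572190076/356297977 5272953841/356297977 4442896813/356297977]

step 0: x̄ = F·x = [-2, 3, 4]
step 0: P̄ = F·P·Fᵀ + Q = [27 -28 16; -28 42 -15; 16 -15 22]
step 0: y = z − H·x̄ = [1]
step 0: S = H·P̄·Hᵀ + R = [382]
step 0: K = P̄·Hᵀ·S⁻¹ = [49/191; -113/382; 69/382]
step 0: x' = x̄ + K·y = [-333/191, 1033/382, 1597/382]
step 0: P' = (I − K·H)·P̄ = [355/191 189/191 -325/191; 189/191 3275/382 2067/382; -325/191 2067/382 3643/382]
step 1: x̄ = F·x = [367/191, 1563/191, 1033/191]
step 1: P̄ = F·P·Fᵀ + Q = [10055/191 -7736/191 7306/191; -7736/191 15695/191 -3359/191; 7306/191 -3359/191 7696/191]
step 1: y = z − H·x̄ = [178/191]
step 1: S = H·P̄·Hᵀ + R = [131261/191]
step 1: K = P̄·Hᵀ·S⁻¹ = [2704/10097; -34526/131261; 25667/131261]
step 1: x' = x̄ + K·y = [21921/10097, 1041965/131261, 733829/131261]
step 1: P' = (I − K·H)·P̄ = [33897/10097 79832/10097 22854/10097; 79832/10097 4545009/131261 2331273/131261; 22854/10097 2331273/131261 1839737/131261]
step 2: x̄ = F·x = [2653876/131261, -1471191/131261, 2083930/131261]
step 2: P̄ = F·P·Fᵀ + Q = [28638991/131261 -20688662/131261 22331300/131261; -20688662/131261 20268361/131261 -14950579/131261; 22331300/131261 -14950579/131261 18967602/131261]
step 2: y = z − H·x̄ = [-9125395/131261]
step 2: S = H·P̄·Hᵀ + R = [356297977/131261]
step 2: K = P̄·Hᵀ·S⁻¹ = [100297944/356297977; -76596264/356297977; 78580781/356297977]
step 2: x' = x̄ + K·y = [230931452/356297977, 1331612493/356297977, 193655215/356297977]
step 2: P' = (I − K·H)·P̄ = [1099618211/356297977 2370234722/356297977 572190076/356297977; 2370234722/356297977 10319808341/356297977 5272953841/356297977; 572190076/356297977 5272953841/356297977 4442896813/356297977]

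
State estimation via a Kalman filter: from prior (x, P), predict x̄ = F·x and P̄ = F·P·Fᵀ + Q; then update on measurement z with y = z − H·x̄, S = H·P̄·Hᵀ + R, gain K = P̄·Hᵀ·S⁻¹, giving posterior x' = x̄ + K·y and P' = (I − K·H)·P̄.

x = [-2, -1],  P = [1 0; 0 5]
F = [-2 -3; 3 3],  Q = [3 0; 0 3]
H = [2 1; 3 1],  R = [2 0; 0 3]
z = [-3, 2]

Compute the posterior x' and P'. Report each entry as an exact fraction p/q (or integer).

x' = [472/165, -409/55]
P' = [709/330 -259/55; -259/55 624/55]

x̄ = F·x = [7, -9]
P̄ = F·P·Fᵀ + Q = [52 -51; -51 57]
y = z − H·x̄ = [-8, -10]
S = H·P̄·Hᵀ + R = [63 114; 114 222]
K = P̄·Hᵀ·S⁻¹ = [-34/165 191/330; 53/55 -51/55]
x' = x̄ + K·y = [472/165, -409/55]
P' = (I − K·H)·P̄ = [709/330 -259/55; -259/55 624/55]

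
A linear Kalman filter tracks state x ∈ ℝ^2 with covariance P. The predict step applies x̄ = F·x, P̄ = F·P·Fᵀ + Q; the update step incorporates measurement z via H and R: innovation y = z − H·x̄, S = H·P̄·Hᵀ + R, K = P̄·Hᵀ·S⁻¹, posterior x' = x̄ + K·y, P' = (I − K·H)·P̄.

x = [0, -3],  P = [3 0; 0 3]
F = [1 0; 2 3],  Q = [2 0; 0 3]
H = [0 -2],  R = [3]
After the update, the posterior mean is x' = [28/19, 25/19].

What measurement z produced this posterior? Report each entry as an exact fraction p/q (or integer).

z = [-3]

x̄ = F·x = [0, -9]
P̄ = F·P·Fᵀ + Q = [5 6; 6 42]
S = H·P̄·Hᵀ + R = [171]
K = P̄·Hᵀ·S⁻¹ = [-4/57; -28/57]
x' − x̄ = [28/19, 196/19] = K·y
y = (KᵀK)⁻¹·Kᵀ·(x' − x̄) = [-21]
z = y + H·x̄ = [-21] + [18] = [-3]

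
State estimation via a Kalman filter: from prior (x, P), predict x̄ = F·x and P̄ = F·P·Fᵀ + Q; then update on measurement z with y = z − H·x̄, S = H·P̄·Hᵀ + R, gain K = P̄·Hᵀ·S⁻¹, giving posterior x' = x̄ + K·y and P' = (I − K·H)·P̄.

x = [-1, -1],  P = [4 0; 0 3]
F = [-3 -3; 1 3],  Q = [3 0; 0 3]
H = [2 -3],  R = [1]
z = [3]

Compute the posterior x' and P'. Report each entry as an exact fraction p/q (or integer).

x' = [1005/1039, -376/1039]
P' = [6573/1039 4299/1039; 4299/1039 2926/1039]

x̄ = F·x = [6, -4]
P̄ = F·P·Fᵀ + Q = [66 -39; -39 34]
y = z − H·x̄ = [-21]
S = H·P̄·Hᵀ + R = [1039]
K = P̄·Hᵀ·S⁻¹ = [249/1039; -180/1039]
x' = x̄ + K·y = [1005/1039, -376/1039]
P' = (I − K·H)·P̄ = [6573/1039 4299/1039; 4299/1039 2926/1039]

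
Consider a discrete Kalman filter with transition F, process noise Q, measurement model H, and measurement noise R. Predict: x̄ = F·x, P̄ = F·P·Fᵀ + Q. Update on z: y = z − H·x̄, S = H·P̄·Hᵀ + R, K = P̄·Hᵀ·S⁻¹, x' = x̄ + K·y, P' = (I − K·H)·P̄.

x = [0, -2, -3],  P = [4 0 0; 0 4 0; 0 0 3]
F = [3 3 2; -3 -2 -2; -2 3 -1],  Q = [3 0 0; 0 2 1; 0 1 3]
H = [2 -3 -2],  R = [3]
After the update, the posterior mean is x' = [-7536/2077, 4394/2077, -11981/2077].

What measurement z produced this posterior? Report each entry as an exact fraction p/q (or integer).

x̄ = F·x = [-12, 10, -3]
P̄ = F·P·Fᵀ + Q = [87 -72 6; -72 66 7; 6 7 58]
S = H·P̄·Hᵀ + R = [2077]
K = P̄·Hᵀ·S⁻¹ = [378/2077; -356/2077; -125/2077]
x' − x̄ = [17388/2077, -16376/2077, -5750/2077] = K·y
y = (KᵀK)⁻¹·Kᵀ·(x' − x̄) = [46]
z = y + H·x̄ = [46] + [-48] = [-2]

z = [-2]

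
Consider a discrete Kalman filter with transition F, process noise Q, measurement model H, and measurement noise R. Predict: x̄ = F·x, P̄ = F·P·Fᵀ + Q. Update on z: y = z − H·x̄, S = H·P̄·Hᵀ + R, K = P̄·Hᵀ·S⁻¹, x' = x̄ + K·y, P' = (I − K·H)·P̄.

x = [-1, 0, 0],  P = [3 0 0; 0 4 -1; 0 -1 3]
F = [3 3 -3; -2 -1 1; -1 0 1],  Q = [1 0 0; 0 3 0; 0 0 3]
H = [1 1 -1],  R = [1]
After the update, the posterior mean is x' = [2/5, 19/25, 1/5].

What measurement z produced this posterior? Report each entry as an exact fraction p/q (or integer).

x̄ = F·x = [-3, 2, 1]
P̄ = F·P·Fᵀ + Q = [109 -45 -21; -45 24 10; -21 10 9]
S = H·P̄·Hᵀ + R = [75]
K = P̄·Hᵀ·S⁻¹ = [17/15; -31/75; -4/15]
x' − x̄ = [17/5, -31/25, -4/5] = K·y
y = (KᵀK)⁻¹·Kᵀ·(x' − x̄) = [3]
z = y + H·x̄ = [3] + [-2] = [1]

z = [1]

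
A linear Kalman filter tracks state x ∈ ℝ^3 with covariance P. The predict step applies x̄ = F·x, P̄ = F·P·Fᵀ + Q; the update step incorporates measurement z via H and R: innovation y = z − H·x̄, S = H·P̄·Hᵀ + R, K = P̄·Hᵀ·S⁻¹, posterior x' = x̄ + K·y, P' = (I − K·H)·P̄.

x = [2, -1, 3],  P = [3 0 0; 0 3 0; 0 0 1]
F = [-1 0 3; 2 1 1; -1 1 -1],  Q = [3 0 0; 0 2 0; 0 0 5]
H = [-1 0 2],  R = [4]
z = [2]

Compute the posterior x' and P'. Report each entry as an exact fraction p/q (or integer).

x' = [154/67, 297/67, 102/67]
P' = [780/67 -276/67 360/67; -276/67 1181/67 -148/67; 360/67 -148/67 228/67]

x̄ = F·x = [7, 6, -6]
P̄ = F·P·Fᵀ + Q = [15 -3 0; -3 18 -4; 0 -4 12]
y = z − H·x̄ = [21]
S = H·P̄·Hᵀ + R = [67]
K = P̄·Hᵀ·S⁻¹ = [-15/67; -5/67; 24/67]
x' = x̄ + K·y = [154/67, 297/67, 102/67]
P' = (I − K·H)·P̄ = [780/67 -276/67 360/67; -276/67 1181/67 -148/67; 360/67 -148/67 228/67]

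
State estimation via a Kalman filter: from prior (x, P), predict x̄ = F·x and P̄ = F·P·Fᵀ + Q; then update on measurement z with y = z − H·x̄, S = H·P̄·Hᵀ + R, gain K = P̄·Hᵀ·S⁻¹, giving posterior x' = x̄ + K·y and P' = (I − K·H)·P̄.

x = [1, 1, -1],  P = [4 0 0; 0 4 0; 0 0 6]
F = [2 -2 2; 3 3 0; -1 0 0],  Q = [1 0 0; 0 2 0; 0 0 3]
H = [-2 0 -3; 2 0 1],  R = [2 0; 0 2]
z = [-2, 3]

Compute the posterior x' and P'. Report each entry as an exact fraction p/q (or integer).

x' = [1387/770, 3111/770, -1767/3080]
P' = [433/385 564/385 -337/385; 564/385 20102/385 -591/385; -337/385 -591/385 1347/1540]

x̄ = F·x = [-2, 6, -1]
P̄ = F·P·Fᵀ + Q = [57 0 -8; 0 74 -12; -8 -12 7]
y = z − H·x̄ = [-9, 8]
S = H·P̄·Hᵀ + R = [197 -185; -185 205]
K = P̄·Hᵀ·S⁻¹ = [29/154 529/770; 129/154 537/770; -269/616 -1349/3080]
x' = x̄ + K·y = [1387/770, 3111/770, -1767/3080]
P' = (I − K·H)·P̄ = [433/385 564/385 -337/385; 564/385 20102/385 -591/385; -337/385 -591/385 1347/1540]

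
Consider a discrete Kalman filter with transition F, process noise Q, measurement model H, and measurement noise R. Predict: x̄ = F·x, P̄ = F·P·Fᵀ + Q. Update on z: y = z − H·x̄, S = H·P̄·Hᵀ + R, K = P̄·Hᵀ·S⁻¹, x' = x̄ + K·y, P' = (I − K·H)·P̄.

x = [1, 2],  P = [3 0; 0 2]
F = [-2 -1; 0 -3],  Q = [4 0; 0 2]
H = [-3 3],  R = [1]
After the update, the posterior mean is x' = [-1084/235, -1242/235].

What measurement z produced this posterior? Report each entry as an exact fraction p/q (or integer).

x̄ = F·x = [-4, -6]
P̄ = F·P·Fᵀ + Q = [18 6; 6 20]
S = H·P̄·Hᵀ + R = [235]
K = P̄·Hᵀ·S⁻¹ = [-36/235; 42/235]
x' − x̄ = [-144/235, 168/235] = K·y
y = (KᵀK)⁻¹·Kᵀ·(x' − x̄) = [4]
z = y + H·x̄ = [4] + [-6] = [-2]

z = [-2]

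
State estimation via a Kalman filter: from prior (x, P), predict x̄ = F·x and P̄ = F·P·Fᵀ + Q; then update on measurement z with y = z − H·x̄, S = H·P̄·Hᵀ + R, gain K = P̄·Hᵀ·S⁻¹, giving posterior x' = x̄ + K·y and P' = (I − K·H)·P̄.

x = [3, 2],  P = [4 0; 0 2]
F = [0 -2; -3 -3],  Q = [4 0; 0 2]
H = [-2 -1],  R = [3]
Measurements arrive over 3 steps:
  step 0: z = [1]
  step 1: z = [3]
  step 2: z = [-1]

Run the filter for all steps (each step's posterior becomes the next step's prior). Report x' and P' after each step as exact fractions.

step 0: x' = [172/155, -113/31], P' = [564/155 -204/31; -204/31 456/31]
step 1: x' = [-118166/77211, 16411/77211], P' = [134668/77211 -188216/77211; -188216/77211 444430/77211]
step 2: x' = [-19113002/16705441, 55418675/16705441], P' = [29117180/16705441 -41103124/16705441; -41103124/16705441 97365200/16705441]

step 0: x̄ = F·x = [-4, -15]
step 0: P̄ = F·P·Fᵀ + Q = [12 12; 12 56]
step 0: y = z − H·x̄ = [-22]
step 0: S = H·P̄·Hᵀ + R = [155]
step 0: K = P̄·Hᵀ·S⁻¹ = [-36/155; -16/31]
step 0: x' = x̄ + K·y = [172/155, -113/31]
step 0: P' = (I − K·H)·P̄ = [564/155 -204/31; -204/31 456/31]
step 1: x̄ = F·x = [226/31, 1179/155]
step 1: P̄ = F·P·Fᵀ + Q = [1948/31 1512/31; 1512/31 7546/155]
step 1: y = z − H·x̄ = [3904/155]
step 1: S = H·P̄·Hᵀ + R = [77211/155]
step 1: K = P̄·Hᵀ·S⁻¹ = [-27040/77211; -22666/77211]
step 1: x' = x̄ + K·y = [-118166/77211, 16411/77211]
step 1: P' = (I − K·H)·P̄ = [134668/77211 -188216/77211; -188216/77211 444430/77211]
step 2: x̄ = F·x = [-32822/77211, 101755/25737]
step 2: P̄ = F·P·Fᵀ + Q = [2086564/77211 512428/25737; 512428/25737 219824/8579]
step 2: y = z − H·x̄ = [162410/77211]
step 2: S = H·P̄·Hᵀ + R = [16705441/77211]
step 2: K = P̄·Hᵀ·S⁻¹ = [-5710412/16705441; -5052984/16705441]
step 2: x' = x̄ + K·y = [-19113002/16705441, 55418675/16705441]
step 2: P' = (I − K·H)·P̄ = [29117180/16705441 -41103124/16705441; -41103124/16705441 97365200/16705441]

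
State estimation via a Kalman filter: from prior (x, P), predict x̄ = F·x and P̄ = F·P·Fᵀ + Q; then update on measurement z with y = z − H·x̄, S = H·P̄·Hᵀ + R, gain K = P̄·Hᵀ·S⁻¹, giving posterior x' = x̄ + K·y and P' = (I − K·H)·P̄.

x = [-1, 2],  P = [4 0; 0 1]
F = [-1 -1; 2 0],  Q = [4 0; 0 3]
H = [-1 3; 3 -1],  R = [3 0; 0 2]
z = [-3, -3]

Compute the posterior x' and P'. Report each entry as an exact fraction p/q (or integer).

x' = [-5760/3877, -5783/3877]
P' = [2301/7754 1557/7754; 1557/7754 3217/7754]

x̄ = F·x = [-1, -2]
P̄ = F·P·Fᵀ + Q = [9 -8; -8 19]
y = z − H·x̄ = [2, -2]
S = H·P̄·Hᵀ + R = [231 -164; -164 150]
K = P̄·Hᵀ·S⁻¹ = [395/3877 2673/7754; 1349/3877 727/7754]
x' = x̄ + K·y = [-5760/3877, -5783/3877]
P' = (I − K·H)·P̄ = [2301/7754 1557/7754; 1557/7754 3217/7754]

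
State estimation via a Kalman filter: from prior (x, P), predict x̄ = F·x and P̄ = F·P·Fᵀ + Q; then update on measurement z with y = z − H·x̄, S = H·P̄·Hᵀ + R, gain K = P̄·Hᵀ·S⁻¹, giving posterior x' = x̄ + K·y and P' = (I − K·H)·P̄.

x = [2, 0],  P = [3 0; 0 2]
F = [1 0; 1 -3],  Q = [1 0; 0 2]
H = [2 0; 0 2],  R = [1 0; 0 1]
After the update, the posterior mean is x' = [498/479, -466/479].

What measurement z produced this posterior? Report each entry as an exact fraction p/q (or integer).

x̄ = F·x = [2, 2]
P̄ = F·P·Fᵀ + Q = [4 3; 3 23]
S = H·P̄·Hᵀ + R = [17 12; 12 93]
K = P̄·Hᵀ·S⁻¹ = [224/479 2/479; 2/479 710/1437]
x' − x̄ = [-460/479, -1424/479] = K·y
y = (KᵀK)⁻¹·Kᵀ·(x' − x̄) = [-2, -6]
z = y + H·x̄ = [-2, -6] + [4, 4] = [2, -2]

z = [2, -2]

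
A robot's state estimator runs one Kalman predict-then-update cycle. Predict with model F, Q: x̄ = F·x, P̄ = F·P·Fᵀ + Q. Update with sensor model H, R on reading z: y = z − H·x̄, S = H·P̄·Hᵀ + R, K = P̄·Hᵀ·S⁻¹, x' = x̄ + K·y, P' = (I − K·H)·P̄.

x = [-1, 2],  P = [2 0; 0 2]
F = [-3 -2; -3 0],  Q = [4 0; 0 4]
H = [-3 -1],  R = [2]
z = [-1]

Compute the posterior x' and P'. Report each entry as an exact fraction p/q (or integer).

x̄ = F·x = [-1, 3]
P̄ = F·P·Fᵀ + Q = [30 18; 18 22]
y = z − H·x̄ = [-1]
S = H·P̄·Hᵀ + R = [402]
K = P̄·Hᵀ·S⁻¹ = [-18/67; -38/201]
x' = x̄ + K·y = [-49/67, 641/201]
P' = (I − K·H)·P̄ = [66/67 -162/67; -162/67 1534/201]

x' = [-49/67, 641/201]
P' = [66/67 -162/67; -162/67 1534/201]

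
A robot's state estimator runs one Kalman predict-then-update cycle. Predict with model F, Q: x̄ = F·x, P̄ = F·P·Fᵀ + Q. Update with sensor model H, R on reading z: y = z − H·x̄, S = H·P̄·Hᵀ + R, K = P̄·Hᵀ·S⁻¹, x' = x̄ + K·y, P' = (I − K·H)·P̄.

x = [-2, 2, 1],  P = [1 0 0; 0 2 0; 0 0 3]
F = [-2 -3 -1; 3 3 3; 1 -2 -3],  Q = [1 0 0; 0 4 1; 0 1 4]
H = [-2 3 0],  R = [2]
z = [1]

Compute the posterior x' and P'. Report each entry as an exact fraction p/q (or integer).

x' = [-479/512, -9/32, -3607/512]
P' = [3823/1024 153/64 -2137/1024; 153/64 7/4 -95/64; -2137/1024 -95/64 20511/1024]

x̄ = F·x = [-3, 3, -9]
P̄ = F·P·Fᵀ + Q = [26 -33 19; -33 58 -35; 19 -35 40]
y = z − H·x̄ = [-14]
S = H·P̄·Hᵀ + R = [1024]
K = P̄·Hᵀ·S⁻¹ = [-151/1024; 15/64; -143/1024]
x' = x̄ + K·y = [-479/512, -9/32, -3607/512]
P' = (I − K·H)·P̄ = [3823/1024 153/64 -2137/1024; 153/64 7/4 -95/64; -2137/1024 -95/64 20511/1024]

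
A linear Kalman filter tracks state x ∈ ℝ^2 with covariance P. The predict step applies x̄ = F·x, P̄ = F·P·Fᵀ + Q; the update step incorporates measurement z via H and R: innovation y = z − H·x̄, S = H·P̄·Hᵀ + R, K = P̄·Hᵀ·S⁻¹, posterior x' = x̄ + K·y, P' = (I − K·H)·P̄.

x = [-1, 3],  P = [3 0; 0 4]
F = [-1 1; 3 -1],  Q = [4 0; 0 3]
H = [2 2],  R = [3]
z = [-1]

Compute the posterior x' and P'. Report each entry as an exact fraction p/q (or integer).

x' = [304/79, -348/79]
P' = [853/79 -859/79; -859/79 922/79]

x̄ = F·x = [4, -6]
P̄ = F·P·Fᵀ + Q = [11 -13; -13 34]
y = z − H·x̄ = [3]
S = H·P̄·Hᵀ + R = [79]
K = P̄·Hᵀ·S⁻¹ = [-4/79; 42/79]
x' = x̄ + K·y = [304/79, -348/79]
P' = (I − K·H)·P̄ = [853/79 -859/79; -859/79 922/79]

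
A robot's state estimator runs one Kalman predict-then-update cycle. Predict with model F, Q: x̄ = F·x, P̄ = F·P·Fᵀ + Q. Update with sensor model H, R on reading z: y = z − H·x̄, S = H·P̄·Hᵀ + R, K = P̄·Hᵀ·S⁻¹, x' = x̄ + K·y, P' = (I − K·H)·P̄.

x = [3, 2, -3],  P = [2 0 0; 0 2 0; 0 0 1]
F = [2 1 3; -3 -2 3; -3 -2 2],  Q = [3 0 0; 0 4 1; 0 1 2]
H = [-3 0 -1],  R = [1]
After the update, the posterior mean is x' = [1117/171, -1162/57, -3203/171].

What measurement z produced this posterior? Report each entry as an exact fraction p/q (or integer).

z = [-1]

x̄ = F·x = [-1, -22, -19]
P̄ = F·P·Fᵀ + Q = [22 -7 -10; -7 39 33; -10 33 32]
S = H·P̄·Hᵀ + R = [171]
K = P̄·Hᵀ·S⁻¹ = [-56/171; -4/57; -2/171]
x' − x̄ = [1288/171, 92/57, 46/171] = K·y
y = (KᵀK)⁻¹·Kᵀ·(x' − x̄) = [-23]
z = y + H·x̄ = [-23] + [22] = [-1]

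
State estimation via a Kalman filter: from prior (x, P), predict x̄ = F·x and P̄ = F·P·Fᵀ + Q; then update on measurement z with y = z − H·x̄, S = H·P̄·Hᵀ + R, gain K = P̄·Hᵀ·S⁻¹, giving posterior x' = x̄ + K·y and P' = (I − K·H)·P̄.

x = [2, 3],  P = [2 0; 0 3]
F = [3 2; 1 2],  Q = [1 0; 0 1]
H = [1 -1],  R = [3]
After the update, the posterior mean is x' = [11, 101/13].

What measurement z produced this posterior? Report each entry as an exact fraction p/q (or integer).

x̄ = F·x = [12, 8]
P̄ = F·P·Fᵀ + Q = [31 18; 18 15]
S = H·P̄·Hᵀ + R = [13]
K = P̄·Hᵀ·S⁻¹ = [1; 3/13]
x' − x̄ = [-1, -3/13] = K·y
y = (KᵀK)⁻¹·Kᵀ·(x' − x̄) = [-1]
z = y + H·x̄ = [-1] + [4] = [3]

z = [3]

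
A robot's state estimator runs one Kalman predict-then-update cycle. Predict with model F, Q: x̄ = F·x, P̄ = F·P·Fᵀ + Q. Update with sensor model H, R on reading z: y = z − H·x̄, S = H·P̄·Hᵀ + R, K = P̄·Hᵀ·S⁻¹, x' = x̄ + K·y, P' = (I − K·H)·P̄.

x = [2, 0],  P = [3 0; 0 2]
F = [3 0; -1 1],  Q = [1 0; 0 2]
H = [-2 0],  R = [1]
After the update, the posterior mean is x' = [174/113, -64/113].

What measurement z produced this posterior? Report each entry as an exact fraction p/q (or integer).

z = [-3]

x̄ = F·x = [6, -2]
P̄ = F·P·Fᵀ + Q = [28 -9; -9 7]
S = H·P̄·Hᵀ + R = [113]
K = P̄·Hᵀ·S⁻¹ = [-56/113; 18/113]
x' − x̄ = [-504/113, 162/113] = K·y
y = (KᵀK)⁻¹·Kᵀ·(x' − x̄) = [9]
z = y + H·x̄ = [9] + [-12] = [-3]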